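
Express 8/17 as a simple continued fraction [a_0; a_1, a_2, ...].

Run the Euclidean algorithm on 8 and 17; the successive quotients are the partial quotients a_0, a_1, ... (each step inverts the fractional part left over by the previous one):
  8 = 0*17 + 8, so a_0 = 0.
  17 = 2*8 + 1, so a_1 = 2.
  8 = 8*1 + 0, so a_2 = 8.
The remainder reaches 0 after 3 divisions, so the expansion has 3 partial quotients, read off in order.

[0; 2, 8]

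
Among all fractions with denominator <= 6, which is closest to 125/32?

23/6

Expand x = 125/32 as a continued fraction with the Euclidean algorithm:
  125 = 3*32 + 29, so a_0 = 3.
  32 = 1*29 + 3, so a_1 = 1.
  29 = 9*3 + 2, so a_2 = 9.
  3 = 1*2 + 1, so a_3 = 1.
  2 = 2*1 + 0, so a_4 = 2.
so x = [3; 1, 9, 1, 2].
Convergents (p_i = a_i*p_{i-1} + p_{i-2}, q_i = a_i*q_{i-1} + q_{i-2} with p_{-2}=0, p_{-1}=1, q_{-2}=1, q_{-1}=0), until the denominator exceeds 6:
  i=0: a_0=3, p_0 = 3*1 + 0 = 3, q_0 = 3*0 + 1 = 1.
  i=1: a_1=1, p_1 = 1*3 + 1 = 4, q_1 = 1*1 + 0 = 1.
  i=2: a_2=9, p_2 = 9*4 + 3 = 39, q_2 = 9*1 + 1 = 10.
q_2 = 10 > 6, so the last convergent with denominator <= 6 is p_1/q_1 = 4/1.
The closest fraction with denominator <= 6 is either p_1/q_1 or the intermediate fraction (k*p_1 + p_0)/(k*q_1 + q_0) with the largest k >= 1 whose denominator stays <= 6; these approach x as k grows, and every other convergent or intermediate fraction in range is farther away.
Largest k: floor((6 - q_0)/q_1) = floor((6 - 1)/1) = 5.
That gives (5*4 + 3)/(5*1 + 1) = 23/6.
Compare the errors: |x - 4/1| = |125*1 - 4*32|/(32*1) = 3/32, and |x - 23/6| = |125*6 - 23*32|/(32*6) = 14/192.
Cross-multiplying, 14*32 = 448 < 576 = 3*192, so 14/192 is smaller: the intermediate fraction 23/6 is closer to x than 4/1.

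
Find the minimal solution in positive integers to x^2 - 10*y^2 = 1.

(x, y) = (19, 6)

First expand sqrt(10) as a continued fraction. With x_i = (sqrt(10) + m_i)/d_i and (m_0, d_0) = (0, 1): a_0 = floor(sqrt(10)) = 3, since 3^2 = 9 <= 10 < 16 = 4^2.
Iterate m_{i+1} = d_i*a_i - m_i, d_{i+1} = (10 - m_{i+1}^2)/d_i, a_{i+1} = floor((a_0 + m_{i+1})/d_{i+1}):
  m_1 = 1*3 - 0 = 3, d_1 = (10 - 3^2)/1 = 1/1 = 1, a_1 = floor((3 + 3)/1) = 6.
  m_2 = 1*6 - 3 = 3, d_2 = (10 - 3^2)/1 = 1/1 = 1: (m_2, d_2) = (m_1, d_1) = (3, 1), so from here the quotient a_1 repeats; the period length is 1.
So sqrt(10) = [3; (6)] with period length k = 1.
k is odd, so (p_{k-1}, q_{k-1}) only solves x^2 - 10y^2 = -1 and the fundamental solution of x^2 - 10y^2 = 1 is (p_{2k-1}, q_{2k-1}) = (p_1, q_1); compute convergents through index 1, running through the period twice.
Convergents (p_i = a_i*p_{i-1} + p_{i-2}, q_i = a_i*q_{i-1} + q_{i-2} with p_{-2}=0, p_{-1}=1, q_{-2}=1, q_{-1}=0):
  i=0: a_0=3, p_0 = 3*1 + 0 = 3, q_0 = 3*0 + 1 = 1.
  i=1: a_1=6, p_1 = 6*3 + 1 = 19, q_1 = 6*1 + 0 = 6.
Indeed p_0^2 - 10*q_0^2 = 9 - 10 = -1, not +1.
Check: 19^2 - 10*6^2 = 361 - 360 = 1, so (x, y) = (19, 6) solves the equation, and by the theorem it is the least positive solution.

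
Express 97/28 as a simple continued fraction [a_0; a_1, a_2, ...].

Run the Euclidean algorithm on 97 and 28; the successive quotients are the partial quotients a_0, a_1, ... (each step inverts the fractional part left over by the previous one):
  97 = 3*28 + 13, so a_0 = 3.
  28 = 2*13 + 2, so a_1 = 2.
  13 = 6*2 + 1, so a_2 = 6.
  2 = 2*1 + 0, so a_3 = 2.
The remainder reaches 0 after 4 divisions, so the expansion has 4 partial quotients, read off in order.

[3; 2, 6, 2]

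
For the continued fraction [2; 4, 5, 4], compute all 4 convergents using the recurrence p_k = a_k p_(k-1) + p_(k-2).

2/1, 9/4, 47/21, 197/88

Using the convergent recurrence p_i = a_i*p_{i-1} + p_{i-2}, q_i = a_i*q_{i-1} + q_{i-2} with p_{-2}=0, p_{-1}=1, q_{-2}=1, q_{-1}=0:
  i=0: a_0=2, p_0 = 2*1 + 0 = 2, q_0 = 2*0 + 1 = 1.
  i=1: a_1=4, p_1 = 4*2 + 1 = 9, q_1 = 4*1 + 0 = 4.
  i=2: a_2=5, p_2 = 5*9 + 2 = 47, q_2 = 5*4 + 1 = 21.
  i=3: a_3=4, p_3 = 4*47 + 9 = 197, q_3 = 4*21 + 4 = 88.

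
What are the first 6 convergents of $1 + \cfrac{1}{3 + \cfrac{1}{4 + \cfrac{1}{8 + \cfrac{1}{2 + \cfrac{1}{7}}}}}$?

1/1, 4/3, 17/13, 140/107, 297/227, 2219/1696

Using the convergent recurrence p_i = a_i*p_{i-1} + p_{i-2}, q_i = a_i*q_{i-1} + q_{i-2} with p_{-2}=0, p_{-1}=1, q_{-2}=1, q_{-1}=0:
  i=0: a_0=1, p_0 = 1*1 + 0 = 1, q_0 = 1*0 + 1 = 1.
  i=1: a_1=3, p_1 = 3*1 + 1 = 4, q_1 = 3*1 + 0 = 3.
  i=2: a_2=4, p_2 = 4*4 + 1 = 17, q_2 = 4*3 + 1 = 13.
  i=3: a_3=8, p_3 = 8*17 + 4 = 140, q_3 = 8*13 + 3 = 107.
  i=4: a_4=2, p_4 = 2*140 + 17 = 297, q_4 = 2*107 + 13 = 227.
  i=5: a_5=7, p_5 = 7*297 + 140 = 2219, q_5 = 7*227 + 107 = 1696.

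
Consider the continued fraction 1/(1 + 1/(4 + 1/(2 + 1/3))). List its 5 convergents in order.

0/1, 1/1, 4/5, 9/11, 31/38

Using the convergent recurrence p_i = a_i*p_{i-1} + p_{i-2}, q_i = a_i*q_{i-1} + q_{i-2} with p_{-2}=0, p_{-1}=1, q_{-2}=1, q_{-1}=0:
  i=0: a_0=0, p_0 = 0*1 + 0 = 0, q_0 = 0*0 + 1 = 1.
  i=1: a_1=1, p_1 = 1*0 + 1 = 1, q_1 = 1*1 + 0 = 1.
  i=2: a_2=4, p_2 = 4*1 + 0 = 4, q_2 = 4*1 + 1 = 5.
  i=3: a_3=2, p_3 = 2*4 + 1 = 9, q_3 = 2*5 + 1 = 11.
  i=4: a_4=3, p_4 = 3*9 + 4 = 31, q_4 = 3*11 + 5 = 38.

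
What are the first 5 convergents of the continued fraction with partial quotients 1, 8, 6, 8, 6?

Using the convergent recurrence p_i = a_i*p_{i-1} + p_{i-2}, q_i = a_i*q_{i-1} + q_{i-2} with p_{-2}=0, p_{-1}=1, q_{-2}=1, q_{-1}=0:
  i=0: a_0=1, p_0 = 1*1 + 0 = 1, q_0 = 1*0 + 1 = 1.
  i=1: a_1=8, p_1 = 8*1 + 1 = 9, q_1 = 8*1 + 0 = 8.
  i=2: a_2=6, p_2 = 6*9 + 1 = 55, q_2 = 6*8 + 1 = 49.
  i=3: a_3=8, p_3 = 8*55 + 9 = 449, q_3 = 8*49 + 8 = 400.
  i=4: a_4=6, p_4 = 6*449 + 55 = 2749, q_4 = 6*400 + 49 = 2449.

1/1, 9/8, 55/49, 449/400, 2749/2449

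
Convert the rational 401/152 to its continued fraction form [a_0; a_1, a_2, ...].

Run the Euclidean algorithm on 401 and 152; the successive quotients are the partial quotients a_0, a_1, ... (each step inverts the fractional part left over by the previous one):
  401 = 2*152 + 97, so a_0 = 2.
  152 = 1*97 + 55, so a_1 = 1.
  97 = 1*55 + 42, so a_2 = 1.
  55 = 1*42 + 13, so a_3 = 1.
  42 = 3*13 + 3, so a_4 = 3.
  13 = 4*3 + 1, so a_5 = 4.
  3 = 3*1 + 0, so a_6 = 3.
The remainder reaches 0 after 7 divisions, so the expansion has 7 partial quotients, read off in order.

[2; 1, 1, 1, 3, 4, 3]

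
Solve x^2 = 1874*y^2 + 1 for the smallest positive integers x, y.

First expand sqrt(1874) as a continued fraction. With x_i = (sqrt(1874) + m_i)/d_i and (m_0, d_0) = (0, 1): a_0 = floor(sqrt(1874)) = 43, since 43^2 = 1849 <= 1874 < 1936 = 44^2.
Iterate m_{i+1} = d_i*a_i - m_i, d_{i+1} = (1874 - m_{i+1}^2)/d_i, a_{i+1} = floor((a_0 + m_{i+1})/d_{i+1}):
  m_1 = 1*43 - 0 = 43, d_1 = (1874 - 43^2)/1 = 25/1 = 25, a_1 = floor((43 + 43)/25) = 3.
  m_2 = 25*3 - 43 = 32, d_2 = (1874 - 32^2)/25 = 850/25 = 34, a_2 = floor((43 + 32)/34) = 2.
  m_3 = 34*2 - 32 = 36, d_3 = (1874 - 36^2)/34 = 578/34 = 17, a_3 = floor((43 + 36)/17) = 4.
  m_4 = 17*4 - 36 = 32, d_4 = (1874 - 32^2)/17 = 850/17 = 50, a_4 = floor((43 + 32)/50) = 1.
  m_5 = 50*1 - 32 = 18, d_5 = (1874 - 18^2)/50 = 1550/50 = 31, a_5 = floor((43 + 18)/31) = 1.
  m_6 = 31*1 - 18 = 13, d_6 = (1874 - 13^2)/31 = 1705/31 = 55, a_6 = floor((43 + 13)/55) = 1.
  m_7 = 55*1 - 13 = 42, d_7 = (1874 - 42^2)/55 = 110/55 = 2, a_7 = floor((43 + 42)/2) = 42.
  m_8 = 2*42 - 42 = 42, d_8 = (1874 - 42^2)/2 = 110/2 = 55, a_8 = floor((43 + 42)/55) = 1.
  m_9 = 55*1 - 42 = 13, d_9 = (1874 - 13^2)/55 = 1705/55 = 31, a_9 = floor((43 + 13)/31) = 1.
  m_10 = 31*1 - 13 = 18, d_10 = (1874 - 18^2)/31 = 1550/31 = 50, a_10 = floor((43 + 18)/50) = 1.
  m_11 = 50*1 - 18 = 32, d_11 = (1874 - 32^2)/50 = 850/50 = 17, a_11 = floor((43 + 32)/17) = 4.
  m_12 = 17*4 - 32 = 36, d_12 = (1874 - 36^2)/17 = 578/17 = 34, a_12 = floor((43 + 36)/34) = 2.
  m_13 = 34*2 - 36 = 32, d_13 = (1874 - 32^2)/34 = 850/34 = 25, a_13 = floor((43 + 32)/25) = 3.
  m_14 = 25*3 - 32 = 43, d_14 = (1874 - 43^2)/25 = 25/25 = 1, a_14 = floor((43 + 43)/1) = 86.
  m_15 = 1*86 - 43 = 43, d_15 = (1874 - 43^2)/1 = 25/1 = 25: (m_15, d_15) = (m_1, d_1) = (43, 25), so from here the quotients repeat a_1, ..., a_14; the period length is 14.
So sqrt(1874) = [43; (3, 2, 4, 1, 1, 1, 42, 1, 1, 1, 4, 2, 3, 86)] with period length k = 14.
k is even, so the fundamental solution of x^2 - 1874y^2 = 1 is (p_{k-1}, q_{k-1}) = (p_13, q_13); compute convergents through index 13.
Convergents (p_i = a_i*p_{i-1} + p_{i-2}, q_i = a_i*q_{i-1} + q_{i-2} with p_{-2}=0, p_{-1}=1, q_{-2}=1, q_{-1}=0):
  i=0: a_0=43, p_0 = 43*1 + 0 = 43, q_0 = 43*0 + 1 = 1.
  i=1: a_1=3, p_1 = 3*43 + 1 = 130, q_1 = 3*1 + 0 = 3.
  i=2: a_2=2, p_2 = 2*130 + 43 = 303, q_2 = 2*3 + 1 = 7.
  i=3: a_3=4, p_3 = 4*303 + 130 = 1342, q_3 = 4*7 + 3 = 31.
  i=4: a_4=1, p_4 = 1*1342 + 303 = 1645, q_4 = 1*31 + 7 = 38.
  i=5: a_5=1, p_5 = 1*1645 + 1342 = 2987, q_5 = 1*38 + 31 = 69.
  i=6: a_6=1, p_6 = 1*2987 + 1645 = 4632, q_6 = 1*69 + 38 = 107.
  i=7: a_7=42, p_7 = 42*4632 + 2987 = 197531, q_7 = 42*107 + 69 = 4563.
  i=8: a_8=1, p_8 = 1*197531 + 4632 = 202163, q_8 = 1*4563 + 107 = 4670.
  i=9: a_9=1, p_9 = 1*202163 + 197531 = 399694, q_9 = 1*4670 + 4563 = 9233.
  i=10: a_10=1, p_10 = 1*399694 + 202163 = 601857, q_10 = 1*9233 + 4670 = 13903.
  i=11: a_11=4, p_11 = 4*601857 + 399694 = 2807122, q_11 = 4*13903 + 9233 = 64845.
  i=12: a_12=2, p_12 = 2*2807122 + 601857 = 6216101, q_12 = 2*64845 + 13903 = 143593.
  i=13: a_13=3, p_13 = 3*6216101 + 2807122 = 21455425, q_13 = 3*143593 + 64845 = 495624.
Check: 21455425^2 - 1874*495624^2 = 460335261930625 - 460335261930624 = 1, so (x, y) = (21455425, 495624) solves the equation, and by the theorem it is the least positive solution.

(x, y) = (21455425, 495624)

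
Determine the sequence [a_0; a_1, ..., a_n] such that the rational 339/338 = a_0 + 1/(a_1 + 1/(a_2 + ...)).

[1; 338]

Run the Euclidean algorithm on 339 and 338; the successive quotients are the partial quotients a_0, a_1, ... (each step inverts the fractional part left over by the previous one):
  339 = 1*338 + 1, so a_0 = 1.
  338 = 338*1 + 0, so a_1 = 338.
The remainder reaches 0 after 2 divisions, so the expansion has 2 partial quotients, read off in order.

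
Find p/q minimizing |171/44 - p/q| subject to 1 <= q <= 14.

Expand x = 171/44 as a continued fraction with the Euclidean algorithm:
  171 = 3*44 + 39, so a_0 = 3.
  44 = 1*39 + 5, so a_1 = 1.
  39 = 7*5 + 4, so a_2 = 7.
  5 = 1*4 + 1, so a_3 = 1.
  4 = 4*1 + 0, so a_4 = 4.
so x = [3; 1, 7, 1, 4].
Convergents (p_i = a_i*p_{i-1} + p_{i-2}, q_i = a_i*q_{i-1} + q_{i-2} with p_{-2}=0, p_{-1}=1, q_{-2}=1, q_{-1}=0), until the denominator exceeds 14:
  i=0: a_0=3, p_0 = 3*1 + 0 = 3, q_0 = 3*0 + 1 = 1.
  i=1: a_1=1, p_1 = 1*3 + 1 = 4, q_1 = 1*1 + 0 = 1.
  i=2: a_2=7, p_2 = 7*4 + 3 = 31, q_2 = 7*1 + 1 = 8.
  i=3: a_3=1, p_3 = 1*31 + 4 = 35, q_3 = 1*8 + 1 = 9.
  i=4: a_4=4, p_4 = 4*35 + 31 = 171, q_4 = 4*9 + 8 = 44.
q_4 = 44 > 14, so the last convergent with denominator <= 14 is p_3/q_3 = 35/9.
The closest fraction with denominator <= 14 is either p_3/q_3 or the intermediate fraction (k*p_3 + p_2)/(k*q_3 + q_2) with the largest k >= 1 whose denominator stays <= 14; these approach x as k grows, and every other convergent or intermediate fraction in range is farther away.
Largest k: floor((14 - q_2)/q_3) = floor((14 - 8)/9) = 0.
Since k = 0, no intermediate fraction beyond p_3/q_3 has denominator <= 14, so the convergent 35/9 is the closest (its error is |171*9 - 35*44|/(44*9) = 1/396).

35/9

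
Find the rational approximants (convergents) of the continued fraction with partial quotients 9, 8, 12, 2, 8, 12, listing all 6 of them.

Using the convergent recurrence p_i = a_i*p_{i-1} + p_{i-2}, q_i = a_i*q_{i-1} + q_{i-2} with p_{-2}=0, p_{-1}=1, q_{-2}=1, q_{-1}=0:
  i=0: a_0=9, p_0 = 9*1 + 0 = 9, q_0 = 9*0 + 1 = 1.
  i=1: a_1=8, p_1 = 8*9 + 1 = 73, q_1 = 8*1 + 0 = 8.
  i=2: a_2=12, p_2 = 12*73 + 9 = 885, q_2 = 12*8 + 1 = 97.
  i=3: a_3=2, p_3 = 2*885 + 73 = 1843, q_3 = 2*97 + 8 = 202.
  i=4: a_4=8, p_4 = 8*1843 + 885 = 15629, q_4 = 8*202 + 97 = 1713.
  i=5: a_5=12, p_5 = 12*15629 + 1843 = 189391, q_5 = 12*1713 + 202 = 20758.

9/1, 73/8, 885/97, 1843/202, 15629/1713, 189391/20758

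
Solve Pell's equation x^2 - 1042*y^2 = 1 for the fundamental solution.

First expand sqrt(1042) as a continued fraction. With x_i = (sqrt(1042) + m_i)/d_i and (m_0, d_0) = (0, 1): a_0 = floor(sqrt(1042)) = 32, since 32^2 = 1024 <= 1042 < 1089 = 33^2.
Iterate m_{i+1} = d_i*a_i - m_i, d_{i+1} = (1042 - m_{i+1}^2)/d_i, a_{i+1} = floor((a_0 + m_{i+1})/d_{i+1}):
  m_1 = 1*32 - 0 = 32, d_1 = (1042 - 32^2)/1 = 18/1 = 18, a_1 = floor((32 + 32)/18) = 3.
  m_2 = 18*3 - 32 = 22, d_2 = (1042 - 22^2)/18 = 558/18 = 31, a_2 = floor((32 + 22)/31) = 1.
  m_3 = 31*1 - 22 = 9, d_3 = (1042 - 9^2)/31 = 961/31 = 31, a_3 = floor((32 + 9)/31) = 1.
  m_4 = 31*1 - 9 = 22, d_4 = (1042 - 22^2)/31 = 558/31 = 18, a_4 = floor((32 + 22)/18) = 3.
  m_5 = 18*3 - 22 = 32, d_5 = (1042 - 32^2)/18 = 18/18 = 1, a_5 = floor((32 + 32)/1) = 64.
  m_6 = 1*64 - 32 = 32, d_6 = (1042 - 32^2)/1 = 18/1 = 18: (m_6, d_6) = (m_1, d_1) = (32, 18), so from here the quotients repeat a_1, ..., a_5; the period length is 5.
So sqrt(1042) = [32; (3, 1, 1, 3, 64)] with period length k = 5.
k is odd, so (p_{k-1}, q_{k-1}) only solves x^2 - 1042y^2 = -1 and the fundamental solution of x^2 - 1042y^2 = 1 is (p_{2k-1}, q_{2k-1}) = (p_9, q_9); compute convergents through index 9, running through the period twice.
Convergents (p_i = a_i*p_{i-1} + p_{i-2}, q_i = a_i*q_{i-1} + q_{i-2} with p_{-2}=0, p_{-1}=1, q_{-2}=1, q_{-1}=0):
  i=0: a_0=32, p_0 = 32*1 + 0 = 32, q_0 = 32*0 + 1 = 1.
  i=1: a_1=3, p_1 = 3*32 + 1 = 97, q_1 = 3*1 + 0 = 3.
  i=2: a_2=1, p_2 = 1*97 + 32 = 129, q_2 = 1*3 + 1 = 4.
  i=3: a_3=1, p_3 = 1*129 + 97 = 226, q_3 = 1*4 + 3 = 7.
  i=4: a_4=3, p_4 = 3*226 + 129 = 807, q_4 = 3*7 + 4 = 25.
  i=5: a_5=64, p_5 = 64*807 + 226 = 51874, q_5 = 64*25 + 7 = 1607.
  i=6: a_6=3, p_6 = 3*51874 + 807 = 156429, q_6 = 3*1607 + 25 = 4846.
  i=7: a_7=1, p_7 = 1*156429 + 51874 = 208303, q_7 = 1*4846 + 1607 = 6453.
  i=8: a_8=1, p_8 = 1*208303 + 156429 = 364732, q_8 = 1*6453 + 4846 = 11299.
  i=9: a_9=3, p_9 = 3*364732 + 208303 = 1302499, q_9 = 3*11299 + 6453 = 40350.
Indeed p_4^2 - 1042*q_4^2 = 651249 - 651250 = -1, not +1.
Check: 1302499^2 - 1042*40350^2 = 1696503645001 - 1696503645000 = 1, so (x, y) = (1302499, 40350) solves the equation, and by the theorem it is the least positive solution.

(x, y) = (1302499, 40350)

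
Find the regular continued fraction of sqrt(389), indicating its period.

Write x_i = (sqrt(389) + m_i)/d_i with (m_0, d_0) = (0, 1). a_0 = floor(sqrt(389)) = 19, since 19^2 = 361 <= 389 < 400 = 20^2.
Iterate m_{i+1} = d_i*a_i - m_i, d_{i+1} = (389 - m_{i+1}^2)/d_i, a_{i+1} = floor((a_0 + m_{i+1})/d_{i+1}):
  m_1 = 1*19 - 0 = 19, d_1 = (389 - 19^2)/1 = 28/1 = 28, a_1 = floor((19 + 19)/28) = 1.
  m_2 = 28*1 - 19 = 9, d_2 = (389 - 9^2)/28 = 308/28 = 11, a_2 = floor((19 + 9)/11) = 2.
  m_3 = 11*2 - 9 = 13, d_3 = (389 - 13^2)/11 = 220/11 = 20, a_3 = floor((19 + 13)/20) = 1.
  m_4 = 20*1 - 13 = 7, d_4 = (389 - 7^2)/20 = 340/20 = 17, a_4 = floor((19 + 7)/17) = 1.
  m_5 = 17*1 - 7 = 10, d_5 = (389 - 10^2)/17 = 289/17 = 17, a_5 = floor((19 + 10)/17) = 1.
  m_6 = 17*1 - 10 = 7, d_6 = (389 - 7^2)/17 = 340/17 = 20, a_6 = floor((19 + 7)/20) = 1.
  m_7 = 20*1 - 7 = 13, d_7 = (389 - 13^2)/20 = 220/20 = 11, a_7 = floor((19 + 13)/11) = 2.
  m_8 = 11*2 - 13 = 9, d_8 = (389 - 9^2)/11 = 308/11 = 28, a_8 = floor((19 + 9)/28) = 1.
  m_9 = 28*1 - 9 = 19, d_9 = (389 - 19^2)/28 = 28/28 = 1, a_9 = floor((19 + 19)/1) = 38.
  m_10 = 1*38 - 19 = 19, d_10 = (389 - 19^2)/1 = 28/1 = 28: (m_10, d_10) = (m_1, d_1) = (19, 28), so from here the quotients repeat a_1, ..., a_9; the period length is 9.
Hence the expansion of sqrt(389) is a_0 = 19 followed by the repeating block 1, 2, 1, 1, 1, 1, 2, 1, 38 (period 9).

[19; (1, 2, 1, 1, 1, 1, 2, 1, 38)]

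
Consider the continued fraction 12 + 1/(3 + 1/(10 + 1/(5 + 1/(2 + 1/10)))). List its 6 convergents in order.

Using the convergent recurrence p_i = a_i*p_{i-1} + p_{i-2}, q_i = a_i*q_{i-1} + q_{i-2} with p_{-2}=0, p_{-1}=1, q_{-2}=1, q_{-1}=0:
  i=0: a_0=12, p_0 = 12*1 + 0 = 12, q_0 = 12*0 + 1 = 1.
  i=1: a_1=3, p_1 = 3*12 + 1 = 37, q_1 = 3*1 + 0 = 3.
  i=2: a_2=10, p_2 = 10*37 + 12 = 382, q_2 = 10*3 + 1 = 31.
  i=3: a_3=5, p_3 = 5*382 + 37 = 1947, q_3 = 5*31 + 3 = 158.
  i=4: a_4=2, p_4 = 2*1947 + 382 = 4276, q_4 = 2*158 + 31 = 347.
  i=5: a_5=10, p_5 = 10*4276 + 1947 = 44707, q_5 = 10*347 + 158 = 3628.

12/1, 37/3, 382/31, 1947/158, 4276/347, 44707/3628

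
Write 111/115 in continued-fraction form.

[0; 1, 27, 1, 3]

Run the Euclidean algorithm on 111 and 115; the successive quotients are the partial quotients a_0, a_1, ... (each step inverts the fractional part left over by the previous one):
  111 = 0*115 + 111, so a_0 = 0.
  115 = 1*111 + 4, so a_1 = 1.
  111 = 27*4 + 3, so a_2 = 27.
  4 = 1*3 + 1, so a_3 = 1.
  3 = 3*1 + 0, so a_4 = 3.
The remainder reaches 0 after 5 divisions, so the expansion has 5 partial quotients, read off in order.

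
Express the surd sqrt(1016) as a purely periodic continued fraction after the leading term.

[31; (1, 6, 1, 62)]

Write x_i = (sqrt(1016) + m_i)/d_i with (m_0, d_0) = (0, 1). a_0 = floor(sqrt(1016)) = 31, since 31^2 = 961 <= 1016 < 1024 = 32^2.
Iterate m_{i+1} = d_i*a_i - m_i, d_{i+1} = (1016 - m_{i+1}^2)/d_i, a_{i+1} = floor((a_0 + m_{i+1})/d_{i+1}):
  m_1 = 1*31 - 0 = 31, d_1 = (1016 - 31^2)/1 = 55/1 = 55, a_1 = floor((31 + 31)/55) = 1.
  m_2 = 55*1 - 31 = 24, d_2 = (1016 - 24^2)/55 = 440/55 = 8, a_2 = floor((31 + 24)/8) = 6.
  m_3 = 8*6 - 24 = 24, d_3 = (1016 - 24^2)/8 = 440/8 = 55, a_3 = floor((31 + 24)/55) = 1.
  m_4 = 55*1 - 24 = 31, d_4 = (1016 - 31^2)/55 = 55/55 = 1, a_4 = floor((31 + 31)/1) = 62.
  m_5 = 1*62 - 31 = 31, d_5 = (1016 - 31^2)/1 = 55/1 = 55: (m_5, d_5) = (m_1, d_1) = (31, 55), so from here the quotients repeat a_1, ..., a_4; the period length is 4.
Hence the expansion of sqrt(1016) is a_0 = 31 followed by the repeating block 1, 6, 1, 62 (period 4).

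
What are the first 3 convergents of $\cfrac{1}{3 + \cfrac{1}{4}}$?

0/1, 1/3, 4/13

Using the convergent recurrence p_i = a_i*p_{i-1} + p_{i-2}, q_i = a_i*q_{i-1} + q_{i-2} with p_{-2}=0, p_{-1}=1, q_{-2}=1, q_{-1}=0:
  i=0: a_0=0, p_0 = 0*1 + 0 = 0, q_0 = 0*0 + 1 = 1.
  i=1: a_1=3, p_1 = 3*0 + 1 = 1, q_1 = 3*1 + 0 = 3.
  i=2: a_2=4, p_2 = 4*1 + 0 = 4, q_2 = 4*3 + 1 = 13.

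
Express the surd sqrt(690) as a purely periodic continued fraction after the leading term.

[26; (3, 1, 2, 1, 3, 52)]

Write x_i = (sqrt(690) + m_i)/d_i with (m_0, d_0) = (0, 1). a_0 = floor(sqrt(690)) = 26, since 26^2 = 676 <= 690 < 729 = 27^2.
Iterate m_{i+1} = d_i*a_i - m_i, d_{i+1} = (690 - m_{i+1}^2)/d_i, a_{i+1} = floor((a_0 + m_{i+1})/d_{i+1}):
  m_1 = 1*26 - 0 = 26, d_1 = (690 - 26^2)/1 = 14/1 = 14, a_1 = floor((26 + 26)/14) = 3.
  m_2 = 14*3 - 26 = 16, d_2 = (690 - 16^2)/14 = 434/14 = 31, a_2 = floor((26 + 16)/31) = 1.
  m_3 = 31*1 - 16 = 15, d_3 = (690 - 15^2)/31 = 465/31 = 15, a_3 = floor((26 + 15)/15) = 2.
  m_4 = 15*2 - 15 = 15, d_4 = (690 - 15^2)/15 = 465/15 = 31, a_4 = floor((26 + 15)/31) = 1.
  m_5 = 31*1 - 15 = 16, d_5 = (690 - 16^2)/31 = 434/31 = 14, a_5 = floor((26 + 16)/14) = 3.
  m_6 = 14*3 - 16 = 26, d_6 = (690 - 26^2)/14 = 14/14 = 1, a_6 = floor((26 + 26)/1) = 52.
  m_7 = 1*52 - 26 = 26, d_7 = (690 - 26^2)/1 = 14/1 = 14: (m_7, d_7) = (m_1, d_1) = (26, 14), so from here the quotients repeat a_1, ..., a_6; the period length is 6.
Hence the expansion of sqrt(690) is a_0 = 26 followed by the repeating block 3, 1, 2, 1, 3, 52 (period 6).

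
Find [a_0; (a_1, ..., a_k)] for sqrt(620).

Write x_i = (sqrt(620) + m_i)/d_i with (m_0, d_0) = (0, 1). a_0 = floor(sqrt(620)) = 24, since 24^2 = 576 <= 620 < 625 = 25^2.
Iterate m_{i+1} = d_i*a_i - m_i, d_{i+1} = (620 - m_{i+1}^2)/d_i, a_{i+1} = floor((a_0 + m_{i+1})/d_{i+1}):
  m_1 = 1*24 - 0 = 24, d_1 = (620 - 24^2)/1 = 44/1 = 44, a_1 = floor((24 + 24)/44) = 1.
  m_2 = 44*1 - 24 = 20, d_2 = (620 - 20^2)/44 = 220/44 = 5, a_2 = floor((24 + 20)/5) = 8.
  m_3 = 5*8 - 20 = 20, d_3 = (620 - 20^2)/5 = 220/5 = 44, a_3 = floor((24 + 20)/44) = 1.
  m_4 = 44*1 - 20 = 24, d_4 = (620 - 24^2)/44 = 44/44 = 1, a_4 = floor((24 + 24)/1) = 48.
  m_5 = 1*48 - 24 = 24, d_5 = (620 - 24^2)/1 = 44/1 = 44: (m_5, d_5) = (m_1, d_1) = (24, 44), so from here the quotients repeat a_1, ..., a_4; the period length is 4.
Hence the expansion of sqrt(620) is a_0 = 24 followed by the repeating block 1, 8, 1, 48 (period 4).

[24; (1, 8, 1, 48)]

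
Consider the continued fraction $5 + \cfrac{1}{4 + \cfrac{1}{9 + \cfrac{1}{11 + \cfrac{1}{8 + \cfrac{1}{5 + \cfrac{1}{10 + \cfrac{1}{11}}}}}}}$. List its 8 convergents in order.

Using the convergent recurrence p_i = a_i*p_{i-1} + p_{i-2}, q_i = a_i*q_{i-1} + q_{i-2} with p_{-2}=0, p_{-1}=1, q_{-2}=1, q_{-1}=0:
  i=0: a_0=5, p_0 = 5*1 + 0 = 5, q_0 = 5*0 + 1 = 1.
  i=1: a_1=4, p_1 = 4*5 + 1 = 21, q_1 = 4*1 + 0 = 4.
  i=2: a_2=9, p_2 = 9*21 + 5 = 194, q_2 = 9*4 + 1 = 37.
  i=3: a_3=11, p_3 = 11*194 + 21 = 2155, q_3 = 11*37 + 4 = 411.
  i=4: a_4=8, p_4 = 8*2155 + 194 = 17434, q_4 = 8*411 + 37 = 3325.
  i=5: a_5=5, p_5 = 5*17434 + 2155 = 89325, q_5 = 5*3325 + 411 = 17036.
  i=6: a_6=10, p_6 = 10*89325 + 17434 = 910684, q_6 = 10*17036 + 3325 = 173685.
  i=7: a_7=11, p_7 = 11*910684 + 89325 = 10106849, q_7 = 11*173685 + 17036 = 1927571.

5/1, 21/4, 194/37, 2155/411, 17434/3325, 89325/17036, 910684/173685, 10106849/1927571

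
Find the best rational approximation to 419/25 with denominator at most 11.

Expand x = 419/25 as a continued fraction with the Euclidean algorithm:
  419 = 16*25 + 19, so a_0 = 16.
  25 = 1*19 + 6, so a_1 = 1.
  19 = 3*6 + 1, so a_2 = 3.
  6 = 6*1 + 0, so a_3 = 6.
so x = [16; 1, 3, 6].
Convergents (p_i = a_i*p_{i-1} + p_{i-2}, q_i = a_i*q_{i-1} + q_{i-2} with p_{-2}=0, p_{-1}=1, q_{-2}=1, q_{-1}=0), until the denominator exceeds 11:
  i=0: a_0=16, p_0 = 16*1 + 0 = 16, q_0 = 16*0 + 1 = 1.
  i=1: a_1=1, p_1 = 1*16 + 1 = 17, q_1 = 1*1 + 0 = 1.
  i=2: a_2=3, p_2 = 3*17 + 16 = 67, q_2 = 3*1 + 1 = 4.
  i=3: a_3=6, p_3 = 6*67 + 17 = 419, q_3 = 6*4 + 1 = 25.
q_3 = 25 > 11, so the last convergent with denominator <= 11 is p_2/q_2 = 67/4.
The closest fraction with denominator <= 11 is either p_2/q_2 or the intermediate fraction (k*p_2 + p_1)/(k*q_2 + q_1) with the largest k >= 1 whose denominator stays <= 11; these approach x as k grows, and every other convergent or intermediate fraction in range is farther away.
Largest k: floor((11 - q_1)/q_2) = floor((11 - 1)/4) = 2.
That gives (2*67 + 17)/(2*4 + 1) = 151/9.
Compare the errors: |x - 67/4| = |419*4 - 67*25|/(25*4) = 1/100, and |x - 151/9| = |419*9 - 151*25|/(25*9) = 4/225.
Cross-multiplying, 1*225 = 225 < 400 = 4*100, so 1/100 is smaller: the convergent 67/4 is closer to x than 151/9.

67/4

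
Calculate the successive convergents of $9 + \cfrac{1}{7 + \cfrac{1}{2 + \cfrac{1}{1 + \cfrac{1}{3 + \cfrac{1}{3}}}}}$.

Using the convergent recurrence p_i = a_i*p_{i-1} + p_{i-2}, q_i = a_i*q_{i-1} + q_{i-2} with p_{-2}=0, p_{-1}=1, q_{-2}=1, q_{-1}=0:
  i=0: a_0=9, p_0 = 9*1 + 0 = 9, q_0 = 9*0 + 1 = 1.
  i=1: a_1=7, p_1 = 7*9 + 1 = 64, q_1 = 7*1 + 0 = 7.
  i=2: a_2=2, p_2 = 2*64 + 9 = 137, q_2 = 2*7 + 1 = 15.
  i=3: a_3=1, p_3 = 1*137 + 64 = 201, q_3 = 1*15 + 7 = 22.
  i=4: a_4=3, p_4 = 3*201 + 137 = 740, q_4 = 3*22 + 15 = 81.
  i=5: a_5=3, p_5 = 3*740 + 201 = 2421, q_5 = 3*81 + 22 = 265.

9/1, 64/7, 137/15, 201/22, 740/81, 2421/265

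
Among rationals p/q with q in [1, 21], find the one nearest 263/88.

Expand x = 263/88 as a continued fraction with the Euclidean algorithm:
  263 = 2*88 + 87, so a_0 = 2.
  88 = 1*87 + 1, so a_1 = 1.
  87 = 87*1 + 0, so a_2 = 87.
so x = [2; 1, 87].
Convergents (p_i = a_i*p_{i-1} + p_{i-2}, q_i = a_i*q_{i-1} + q_{i-2} with p_{-2}=0, p_{-1}=1, q_{-2}=1, q_{-1}=0), until the denominator exceeds 21:
  i=0: a_0=2, p_0 = 2*1 + 0 = 2, q_0 = 2*0 + 1 = 1.
  i=1: a_1=1, p_1 = 1*2 + 1 = 3, q_1 = 1*1 + 0 = 1.
  i=2: a_2=87, p_2 = 87*3 + 2 = 263, q_2 = 87*1 + 1 = 88.
q_2 = 88 > 21, so the last convergent with denominator <= 21 is p_1/q_1 = 3/1.
The closest fraction with denominator <= 21 is either p_1/q_1 or the intermediate fraction (k*p_1 + p_0)/(k*q_1 + q_0) with the largest k >= 1 whose denominator stays <= 21; these approach x as k grows, and every other convergent or intermediate fraction in range is farther away.
Largest k: floor((21 - q_0)/q_1) = floor((21 - 1)/1) = 20.
That gives (20*3 + 2)/(20*1 + 1) = 62/21.
Compare the errors: |x - 3/1| = |263*1 - 3*88|/(88*1) = 1/88, and |x - 62/21| = |263*21 - 62*88|/(88*21) = 67/1848.
Cross-multiplying, 1*1848 = 1848 < 5896 = 67*88, so 1/88 is smaller: the convergent 3/1 is closer to x than 62/21.

3/1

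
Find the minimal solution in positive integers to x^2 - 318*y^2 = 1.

First expand sqrt(318) as a continued fraction. With x_i = (sqrt(318) + m_i)/d_i and (m_0, d_0) = (0, 1): a_0 = floor(sqrt(318)) = 17, since 17^2 = 289 <= 318 < 324 = 18^2.
Iterate m_{i+1} = d_i*a_i - m_i, d_{i+1} = (318 - m_{i+1}^2)/d_i, a_{i+1} = floor((a_0 + m_{i+1})/d_{i+1}):
  m_1 = 1*17 - 0 = 17, d_1 = (318 - 17^2)/1 = 29/1 = 29, a_1 = floor((17 + 17)/29) = 1.
  m_2 = 29*1 - 17 = 12, d_2 = (318 - 12^2)/29 = 174/29 = 6, a_2 = floor((17 + 12)/6) = 4.
  m_3 = 6*4 - 12 = 12, d_3 = (318 - 12^2)/6 = 174/6 = 29, a_3 = floor((17 + 12)/29) = 1.
  m_4 = 29*1 - 12 = 17, d_4 = (318 - 17^2)/29 = 29/29 = 1, a_4 = floor((17 + 17)/1) = 34.
  m_5 = 1*34 - 17 = 17, d_5 = (318 - 17^2)/1 = 29/1 = 29: (m_5, d_5) = (m_1, d_1) = (17, 29), so from here the quotients repeat a_1, ..., a_4; the period length is 4.
So sqrt(318) = [17; (1, 4, 1, 34)] with period length k = 4.
k is even, so the fundamental solution of x^2 - 318y^2 = 1 is (p_{k-1}, q_{k-1}) = (p_3, q_3); compute convergents through index 3.
Convergents (p_i = a_i*p_{i-1} + p_{i-2}, q_i = a_i*q_{i-1} + q_{i-2} with p_{-2}=0, p_{-1}=1, q_{-2}=1, q_{-1}=0):
  i=0: a_0=17, p_0 = 17*1 + 0 = 17, q_0 = 17*0 + 1 = 1.
  i=1: a_1=1, p_1 = 1*17 + 1 = 18, q_1 = 1*1 + 0 = 1.
  i=2: a_2=4, p_2 = 4*18 + 17 = 89, q_2 = 4*1 + 1 = 5.
  i=3: a_3=1, p_3 = 1*89 + 18 = 107, q_3 = 1*5 + 1 = 6.
Check: 107^2 - 318*6^2 = 11449 - 11448 = 1, so (x, y) = (107, 6) solves the equation, and by the theorem it is the least positive solution.

(x, y) = (107, 6)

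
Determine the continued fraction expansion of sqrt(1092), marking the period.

Write x_i = (sqrt(1092) + m_i)/d_i with (m_0, d_0) = (0, 1). a_0 = floor(sqrt(1092)) = 33, since 33^2 = 1089 <= 1092 < 1156 = 34^2.
Iterate m_{i+1} = d_i*a_i - m_i, d_{i+1} = (1092 - m_{i+1}^2)/d_i, a_{i+1} = floor((a_0 + m_{i+1})/d_{i+1}):
  m_1 = 1*33 - 0 = 33, d_1 = (1092 - 33^2)/1 = 3/1 = 3, a_1 = floor((33 + 33)/3) = 22.
  m_2 = 3*22 - 33 = 33, d_2 = (1092 - 33^2)/3 = 3/3 = 1, a_2 = floor((33 + 33)/1) = 66.
  m_3 = 1*66 - 33 = 33, d_3 = (1092 - 33^2)/1 = 3/1 = 3: (m_3, d_3) = (m_1, d_1) = (33, 3), so from here the quotients repeat a_1, a_2; the period length is 2.
Hence the expansion of sqrt(1092) is a_0 = 33 followed by the repeating block 22, 66 (period 2).

[33; (22, 66)]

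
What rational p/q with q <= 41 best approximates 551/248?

20/9

Expand x = 551/248 as a continued fraction with the Euclidean algorithm:
  551 = 2*248 + 55, so a_0 = 2.
  248 = 4*55 + 28, so a_1 = 4.
  55 = 1*28 + 27, so a_2 = 1.
  28 = 1*27 + 1, so a_3 = 1.
  27 = 27*1 + 0, so a_4 = 27.
so x = [2; 4, 1, 1, 27].
Convergents (p_i = a_i*p_{i-1} + p_{i-2}, q_i = a_i*q_{i-1} + q_{i-2} with p_{-2}=0, p_{-1}=1, q_{-2}=1, q_{-1}=0), until the denominator exceeds 41:
  i=0: a_0=2, p_0 = 2*1 + 0 = 2, q_0 = 2*0 + 1 = 1.
  i=1: a_1=4, p_1 = 4*2 + 1 = 9, q_1 = 4*1 + 0 = 4.
  i=2: a_2=1, p_2 = 1*9 + 2 = 11, q_2 = 1*4 + 1 = 5.
  i=3: a_3=1, p_3 = 1*11 + 9 = 20, q_3 = 1*5 + 4 = 9.
  i=4: a_4=27, p_4 = 27*20 + 11 = 551, q_4 = 27*9 + 5 = 248.
q_4 = 248 > 41, so the last convergent with denominator <= 41 is p_3/q_3 = 20/9.
The closest fraction with denominator <= 41 is either p_3/q_3 or the intermediate fraction (k*p_3 + p_2)/(k*q_3 + q_2) with the largest k >= 1 whose denominator stays <= 41; these approach x as k grows, and every other convergent or intermediate fraction in range is farther away.
Largest k: floor((41 - q_2)/q_3) = floor((41 - 5)/9) = 4.
That gives (4*20 + 11)/(4*9 + 5) = 91/41.
Compare the errors: |x - 20/9| = |551*9 - 20*248|/(248*9) = 1/2232, and |x - 91/41| = |551*41 - 91*248|/(248*41) = 23/10168.
Cross-multiplying, 1*10168 = 10168 < 51336 = 23*2232, so 1/2232 is smaller: the convergent 20/9 is closer to x than 91/41.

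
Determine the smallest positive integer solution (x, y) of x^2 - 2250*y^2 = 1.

First expand sqrt(2250) as a continued fraction. With x_i = (sqrt(2250) + m_i)/d_i and (m_0, d_0) = (0, 1): a_0 = floor(sqrt(2250)) = 47, since 47^2 = 2209 <= 2250 < 2304 = 48^2.
Iterate m_{i+1} = d_i*a_i - m_i, d_{i+1} = (2250 - m_{i+1}^2)/d_i, a_{i+1} = floor((a_0 + m_{i+1})/d_{i+1}):
  m_1 = 1*47 - 0 = 47, d_1 = (2250 - 47^2)/1 = 41/1 = 41, a_1 = floor((47 + 47)/41) = 2.
  m_2 = 41*2 - 47 = 35, d_2 = (2250 - 35^2)/41 = 1025/41 = 25, a_2 = floor((47 + 35)/25) = 3.
  m_3 = 25*3 - 35 = 40, d_3 = (2250 - 40^2)/25 = 650/25 = 26, a_3 = floor((47 + 40)/26) = 3.
  m_4 = 26*3 - 40 = 38, d_4 = (2250 - 38^2)/26 = 806/26 = 31, a_4 = floor((47 + 38)/31) = 2.
  m_5 = 31*2 - 38 = 24, d_5 = (2250 - 24^2)/31 = 1674/31 = 54, a_5 = floor((47 + 24)/54) = 1.
  m_6 = 54*1 - 24 = 30, d_6 = (2250 - 30^2)/54 = 1350/54 = 25, a_6 = floor((47 + 30)/25) = 3.
  m_7 = 25*3 - 30 = 45, d_7 = (2250 - 45^2)/25 = 225/25 = 9, a_7 = floor((47 + 45)/9) = 10.
  m_8 = 9*10 - 45 = 45, d_8 = (2250 - 45^2)/9 = 225/9 = 25, a_8 = floor((47 + 45)/25) = 3.
  m_9 = 25*3 - 45 = 30, d_9 = (2250 - 30^2)/25 = 1350/25 = 54, a_9 = floor((47 + 30)/54) = 1.
  m_10 = 54*1 - 30 = 24, d_10 = (2250 - 24^2)/54 = 1674/54 = 31, a_10 = floor((47 + 24)/31) = 2.
  m_11 = 31*2 - 24 = 38, d_11 = (2250 - 38^2)/31 = 806/31 = 26, a_11 = floor((47 + 38)/26) = 3.
  m_12 = 26*3 - 38 = 40, d_12 = (2250 - 40^2)/26 = 650/26 = 25, a_12 = floor((47 + 40)/25) = 3.
  m_13 = 25*3 - 40 = 35, d_13 = (2250 - 35^2)/25 = 1025/25 = 41, a_13 = floor((47 + 35)/41) = 2.
  m_14 = 41*2 - 35 = 47, d_14 = (2250 - 47^2)/41 = 41/41 = 1, a_14 = floor((47 + 47)/1) = 94.
  m_15 = 1*94 - 47 = 47, d_15 = (2250 - 47^2)/1 = 41/1 = 41: (m_15, d_15) = (m_1, d_1) = (47, 41), so from here the quotients repeat a_1, ..., a_14; the period length is 14.
So sqrt(2250) = [47; (2, 3, 3, 2, 1, 3, 10, 3, 1, 2, 3, 3, 2, 94)] with period length k = 14.
k is even, so the fundamental solution of x^2 - 2250y^2 = 1 is (p_{k-1}, q_{k-1}) = (p_13, q_13); compute convergents through index 13.
Convergents (p_i = a_i*p_{i-1} + p_{i-2}, q_i = a_i*q_{i-1} + q_{i-2} with p_{-2}=0, p_{-1}=1, q_{-2}=1, q_{-1}=0):
  i=0: a_0=47, p_0 = 47*1 + 0 = 47, q_0 = 47*0 + 1 = 1.
  i=1: a_1=2, p_1 = 2*47 + 1 = 95, q_1 = 2*1 + 0 = 2.
  i=2: a_2=3, p_2 = 3*95 + 47 = 332, q_2 = 3*2 + 1 = 7.
  i=3: a_3=3, p_3 = 3*332 + 95 = 1091, q_3 = 3*7 + 2 = 23.
  i=4: a_4=2, p_4 = 2*1091 + 332 = 2514, q_4 = 2*23 + 7 = 53.
  i=5: a_5=1, p_5 = 1*2514 + 1091 = 3605, q_5 = 1*53 + 23 = 76.
  i=6: a_6=3, p_6 = 3*3605 + 2514 = 13329, q_6 = 3*76 + 53 = 281.
  i=7: a_7=10, p_7 = 10*13329 + 3605 = 136895, q_7 = 10*281 + 76 = 2886.
  i=8: a_8=3, p_8 = 3*136895 + 13329 = 424014, q_8 = 3*2886 + 281 = 8939.
  i=9: a_9=1, p_9 = 1*424014 + 136895 = 560909, q_9 = 1*8939 + 2886 = 11825.
  i=10: a_10=2, p_10 = 2*560909 + 424014 = 1545832, q_10 = 2*11825 + 8939 = 32589.
  i=11: a_11=3, p_11 = 3*1545832 + 560909 = 5198405, q_11 = 3*32589 + 11825 = 109592.
  i=12: a_12=3, p_12 = 3*5198405 + 1545832 = 17141047, q_12 = 3*109592 + 32589 = 361365.
  i=13: a_13=2, p_13 = 2*17141047 + 5198405 = 39480499, q_13 = 2*361365 + 109592 = 832322.
Check: 39480499^2 - 2250*832322^2 = 1558709801289001 - 1558709801289000 = 1, so (x, y) = (39480499, 832322) solves the equation, and by the theorem it is the least positive solution.

(x, y) = (39480499, 832322)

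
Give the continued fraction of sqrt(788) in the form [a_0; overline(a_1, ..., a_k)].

Write x_i = (sqrt(788) + m_i)/d_i with (m_0, d_0) = (0, 1). a_0 = floor(sqrt(788)) = 28, since 28^2 = 784 <= 788 < 841 = 29^2.
Iterate m_{i+1} = d_i*a_i - m_i, d_{i+1} = (788 - m_{i+1}^2)/d_i, a_{i+1} = floor((a_0 + m_{i+1})/d_{i+1}):
  m_1 = 1*28 - 0 = 28, d_1 = (788 - 28^2)/1 = 4/1 = 4, a_1 = floor((28 + 28)/4) = 14.
  m_2 = 4*14 - 28 = 28, d_2 = (788 - 28^2)/4 = 4/4 = 1, a_2 = floor((28 + 28)/1) = 56.
  m_3 = 1*56 - 28 = 28, d_3 = (788 - 28^2)/1 = 4/1 = 4: (m_3, d_3) = (m_1, d_1) = (28, 4), so from here the quotients repeat a_1, a_2; the period length is 2.
Hence the expansion of sqrt(788) is a_0 = 28 followed by the repeating block 14, 56 (period 2).

[28; overline(14, 56)]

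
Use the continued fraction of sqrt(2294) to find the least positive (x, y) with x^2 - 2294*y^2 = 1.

First expand sqrt(2294) as a continued fraction. With x_i = (sqrt(2294) + m_i)/d_i and (m_0, d_0) = (0, 1): a_0 = floor(sqrt(2294)) = 47, since 47^2 = 2209 <= 2294 < 2304 = 48^2.
Iterate m_{i+1} = d_i*a_i - m_i, d_{i+1} = (2294 - m_{i+1}^2)/d_i, a_{i+1} = floor((a_0 + m_{i+1})/d_{i+1}):
  m_1 = 1*47 - 0 = 47, d_1 = (2294 - 47^2)/1 = 85/1 = 85, a_1 = floor((47 + 47)/85) = 1.
  m_2 = 85*1 - 47 = 38, d_2 = (2294 - 38^2)/85 = 850/85 = 10, a_2 = floor((47 + 38)/10) = 8.
  m_3 = 10*8 - 38 = 42, d_3 = (2294 - 42^2)/10 = 530/10 = 53, a_3 = floor((47 + 42)/53) = 1.
  m_4 = 53*1 - 42 = 11, d_4 = (2294 - 11^2)/53 = 2173/53 = 41, a_4 = floor((47 + 11)/41) = 1.
  m_5 = 41*1 - 11 = 30, d_5 = (2294 - 30^2)/41 = 1394/41 = 34, a_5 = floor((47 + 30)/34) = 2.
  m_6 = 34*2 - 30 = 38, d_6 = (2294 - 38^2)/34 = 850/34 = 25, a_6 = floor((47 + 38)/25) = 3.
  m_7 = 25*3 - 38 = 37, d_7 = (2294 - 37^2)/25 = 925/25 = 37, a_7 = floor((47 + 37)/37) = 2.
  m_8 = 37*2 - 37 = 37, d_8 = (2294 - 37^2)/37 = 925/37 = 25, a_8 = floor((47 + 37)/25) = 3.
  m_9 = 25*3 - 37 = 38, d_9 = (2294 - 38^2)/25 = 850/25 = 34, a_9 = floor((47 + 38)/34) = 2.
  m_10 = 34*2 - 38 = 30, d_10 = (2294 - 30^2)/34 = 1394/34 = 41, a_10 = floor((47 + 30)/41) = 1.
  m_11 = 41*1 - 30 = 11, d_11 = (2294 - 11^2)/41 = 2173/41 = 53, a_11 = floor((47 + 11)/53) = 1.
  m_12 = 53*1 - 11 = 42, d_12 = (2294 - 42^2)/53 = 530/53 = 10, a_12 = floor((47 + 42)/10) = 8.
  m_13 = 10*8 - 42 = 38, d_13 = (2294 - 38^2)/10 = 850/10 = 85, a_13 = floor((47 + 38)/85) = 1.
  m_14 = 85*1 - 38 = 47, d_14 = (2294 - 47^2)/85 = 85/85 = 1, a_14 = floor((47 + 47)/1) = 94.
  m_15 = 1*94 - 47 = 47, d_15 = (2294 - 47^2)/1 = 85/1 = 85: (m_15, d_15) = (m_1, d_1) = (47, 85), so from here the quotients repeat a_1, ..., a_14; the period length is 14.
So sqrt(2294) = [47; (1, 8, 1, 1, 2, 3, 2, 3, 2, 1, 1, 8, 1, 94)] with period length k = 14.
k is even, so the fundamental solution of x^2 - 2294y^2 = 1 is (p_{k-1}, q_{k-1}) = (p_13, q_13); compute convergents through index 13.
Convergents (p_i = a_i*p_{i-1} + p_{i-2}, q_i = a_i*q_{i-1} + q_{i-2} with p_{-2}=0, p_{-1}=1, q_{-2}=1, q_{-1}=0):
  i=0: a_0=47, p_0 = 47*1 + 0 = 47, q_0 = 47*0 + 1 = 1.
  i=1: a_1=1, p_1 = 1*47 + 1 = 48, q_1 = 1*1 + 0 = 1.
  i=2: a_2=8, p_2 = 8*48 + 47 = 431, q_2 = 8*1 + 1 = 9.
  i=3: a_3=1, p_3 = 1*431 + 48 = 479, q_3 = 1*9 + 1 = 10.
  i=4: a_4=1, p_4 = 1*479 + 431 = 910, q_4 = 1*10 + 9 = 19.
  i=5: a_5=2, p_5 = 2*910 + 479 = 2299, q_5 = 2*19 + 10 = 48.
  i=6: a_6=3, p_6 = 3*2299 + 910 = 7807, q_6 = 3*48 + 19 = 163.
  i=7: a_7=2, p_7 = 2*7807 + 2299 = 17913, q_7 = 2*163 + 48 = 374.
  i=8: a_8=3, p_8 = 3*17913 + 7807 = 61546, q_8 = 3*374 + 163 = 1285.
  i=9: a_9=2, p_9 = 2*61546 + 17913 = 141005, q_9 = 2*1285 + 374 = 2944.
  i=10: a_10=1, p_10 = 1*141005 + 61546 = 202551, q_10 = 1*2944 + 1285 = 4229.
  i=11: a_11=1, p_11 = 1*202551 + 141005 = 343556, q_11 = 1*4229 + 2944 = 7173.
  i=12: a_12=8, p_12 = 8*343556 + 202551 = 2950999, q_12 = 8*7173 + 4229 = 61613.
  i=13: a_13=1, p_13 = 1*2950999 + 343556 = 3294555, q_13 = 1*61613 + 7173 = 68786.
Check: 3294555^2 - 2294*68786^2 = 10854092648025 - 10854092648024 = 1, so (x, y) = (3294555, 68786) solves the equation, and by the theorem it is the least positive solution.

(x, y) = (3294555, 68786)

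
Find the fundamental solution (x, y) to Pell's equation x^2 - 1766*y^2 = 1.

First expand sqrt(1766) as a continued fraction. With x_i = (sqrt(1766) + m_i)/d_i and (m_0, d_0) = (0, 1): a_0 = floor(sqrt(1766)) = 42, since 42^2 = 1764 <= 1766 < 1849 = 43^2.
Iterate m_{i+1} = d_i*a_i - m_i, d_{i+1} = (1766 - m_{i+1}^2)/d_i, a_{i+1} = floor((a_0 + m_{i+1})/d_{i+1}):
  m_1 = 1*42 - 0 = 42, d_1 = (1766 - 42^2)/1 = 2/1 = 2, a_1 = floor((42 + 42)/2) = 42.
  m_2 = 2*42 - 42 = 42, d_2 = (1766 - 42^2)/2 = 2/2 = 1, a_2 = floor((42 + 42)/1) = 84.
  m_3 = 1*84 - 42 = 42, d_3 = (1766 - 42^2)/1 = 2/1 = 2: (m_3, d_3) = (m_1, d_1) = (42, 2), so from here the quotients repeat a_1, a_2; the period length is 2.
So sqrt(1766) = [42; (42, 84)] with period length k = 2.
k is even, so the fundamental solution of x^2 - 1766y^2 = 1 is (p_{k-1}, q_{k-1}) = (p_1, q_1); compute convergents through index 1.
Convergents (p_i = a_i*p_{i-1} + p_{i-2}, q_i = a_i*q_{i-1} + q_{i-2} with p_{-2}=0, p_{-1}=1, q_{-2}=1, q_{-1}=0):
  i=0: a_0=42, p_0 = 42*1 + 0 = 42, q_0 = 42*0 + 1 = 1.
  i=1: a_1=42, p_1 = 42*42 + 1 = 1765, q_1 = 42*1 + 0 = 42.
Check: 1765^2 - 1766*42^2 = 3115225 - 3115224 = 1, so (x, y) = (1765, 42) solves the equation, and by the theorem it is the least positive solution.

(x, y) = (1765, 42)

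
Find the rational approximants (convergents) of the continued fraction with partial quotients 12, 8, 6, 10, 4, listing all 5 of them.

Using the convergent recurrence p_i = a_i*p_{i-1} + p_{i-2}, q_i = a_i*q_{i-1} + q_{i-2} with p_{-2}=0, p_{-1}=1, q_{-2}=1, q_{-1}=0:
  i=0: a_0=12, p_0 = 12*1 + 0 = 12, q_0 = 12*0 + 1 = 1.
  i=1: a_1=8, p_1 = 8*12 + 1 = 97, q_1 = 8*1 + 0 = 8.
  i=2: a_2=6, p_2 = 6*97 + 12 = 594, q_2 = 6*8 + 1 = 49.
  i=3: a_3=10, p_3 = 10*594 + 97 = 6037, q_3 = 10*49 + 8 = 498.
  i=4: a_4=4, p_4 = 4*6037 + 594 = 24742, q_4 = 4*498 + 49 = 2041.

12/1, 97/8, 594/49, 6037/498, 24742/2041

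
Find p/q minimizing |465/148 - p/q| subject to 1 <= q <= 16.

Expand x = 465/148 as a continued fraction with the Euclidean algorithm:
  465 = 3*148 + 21, so a_0 = 3.
  148 = 7*21 + 1, so a_1 = 7.
  21 = 21*1 + 0, so a_2 = 21.
so x = [3; 7, 21].
Convergents (p_i = a_i*p_{i-1} + p_{i-2}, q_i = a_i*q_{i-1} + q_{i-2} with p_{-2}=0, p_{-1}=1, q_{-2}=1, q_{-1}=0), until the denominator exceeds 16:
  i=0: a_0=3, p_0 = 3*1 + 0 = 3, q_0 = 3*0 + 1 = 1.
  i=1: a_1=7, p_1 = 7*3 + 1 = 22, q_1 = 7*1 + 0 = 7.
  i=2: a_2=21, p_2 = 21*22 + 3 = 465, q_2 = 21*7 + 1 = 148.
q_2 = 148 > 16, so the last convergent with denominator <= 16 is p_1/q_1 = 22/7.
The closest fraction with denominator <= 16 is either p_1/q_1 or the intermediate fraction (k*p_1 + p_0)/(k*q_1 + q_0) with the largest k >= 1 whose denominator stays <= 16; these approach x as k grows, and every other convergent or intermediate fraction in range is farther away.
Largest k: floor((16 - q_0)/q_1) = floor((16 - 1)/7) = 2.
That gives (2*22 + 3)/(2*7 + 1) = 47/15.
Compare the errors: |x - 22/7| = |465*7 - 22*148|/(148*7) = 1/1036, and |x - 47/15| = |465*15 - 47*148|/(148*15) = 19/2220.
Cross-multiplying, 1*2220 = 2220 < 19684 = 19*1036, so 1/1036 is smaller: the convergent 22/7 is closer to x than 47/15.

22/7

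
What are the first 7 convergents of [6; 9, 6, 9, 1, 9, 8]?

6/1, 55/9, 336/55, 3079/504, 3415/559, 33814/5535, 273927/44839

Using the convergent recurrence p_i = a_i*p_{i-1} + p_{i-2}, q_i = a_i*q_{i-1} + q_{i-2} with p_{-2}=0, p_{-1}=1, q_{-2}=1, q_{-1}=0:
  i=0: a_0=6, p_0 = 6*1 + 0 = 6, q_0 = 6*0 + 1 = 1.
  i=1: a_1=9, p_1 = 9*6 + 1 = 55, q_1 = 9*1 + 0 = 9.
  i=2: a_2=6, p_2 = 6*55 + 6 = 336, q_2 = 6*9 + 1 = 55.
  i=3: a_3=9, p_3 = 9*336 + 55 = 3079, q_3 = 9*55 + 9 = 504.
  i=4: a_4=1, p_4 = 1*3079 + 336 = 3415, q_4 = 1*504 + 55 = 559.
  i=5: a_5=9, p_5 = 9*3415 + 3079 = 33814, q_5 = 9*559 + 504 = 5535.
  i=6: a_6=8, p_6 = 8*33814 + 3415 = 273927, q_6 = 8*5535 + 559 = 44839.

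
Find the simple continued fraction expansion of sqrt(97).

[9; (1, 5, 1, 1, 1, 1, 1, 1, 5, 1, 18)]

Write x_i = (sqrt(97) + m_i)/d_i with (m_0, d_0) = (0, 1). a_0 = floor(sqrt(97)) = 9, since 9^2 = 81 <= 97 < 100 = 10^2.
Iterate m_{i+1} = d_i*a_i - m_i, d_{i+1} = (97 - m_{i+1}^2)/d_i, a_{i+1} = floor((a_0 + m_{i+1})/d_{i+1}):
  m_1 = 1*9 - 0 = 9, d_1 = (97 - 9^2)/1 = 16/1 = 16, a_1 = floor((9 + 9)/16) = 1.
  m_2 = 16*1 - 9 = 7, d_2 = (97 - 7^2)/16 = 48/16 = 3, a_2 = floor((9 + 7)/3) = 5.
  m_3 = 3*5 - 7 = 8, d_3 = (97 - 8^2)/3 = 33/3 = 11, a_3 = floor((9 + 8)/11) = 1.
  m_4 = 11*1 - 8 = 3, d_4 = (97 - 3^2)/11 = 88/11 = 8, a_4 = floor((9 + 3)/8) = 1.
  m_5 = 8*1 - 3 = 5, d_5 = (97 - 5^2)/8 = 72/8 = 9, a_5 = floor((9 + 5)/9) = 1.
  m_6 = 9*1 - 5 = 4, d_6 = (97 - 4^2)/9 = 81/9 = 9, a_6 = floor((9 + 4)/9) = 1.
  m_7 = 9*1 - 4 = 5, d_7 = (97 - 5^2)/9 = 72/9 = 8, a_7 = floor((9 + 5)/8) = 1.
  m_8 = 8*1 - 5 = 3, d_8 = (97 - 3^2)/8 = 88/8 = 11, a_8 = floor((9 + 3)/11) = 1.
  m_9 = 11*1 - 3 = 8, d_9 = (97 - 8^2)/11 = 33/11 = 3, a_9 = floor((9 + 8)/3) = 5.
  m_10 = 3*5 - 8 = 7, d_10 = (97 - 7^2)/3 = 48/3 = 16, a_10 = floor((9 + 7)/16) = 1.
  m_11 = 16*1 - 7 = 9, d_11 = (97 - 9^2)/16 = 16/16 = 1, a_11 = floor((9 + 9)/1) = 18.
  m_12 = 1*18 - 9 = 9, d_12 = (97 - 9^2)/1 = 16/1 = 16: (m_12, d_12) = (m_1, d_1) = (9, 16), so from here the quotients repeat a_1, ..., a_11; the period length is 11.
Hence the expansion of sqrt(97) is a_0 = 9 followed by the repeating block 1, 5, 1, 1, 1, 1, 1, 1, 5, 1, 18 (period 11).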